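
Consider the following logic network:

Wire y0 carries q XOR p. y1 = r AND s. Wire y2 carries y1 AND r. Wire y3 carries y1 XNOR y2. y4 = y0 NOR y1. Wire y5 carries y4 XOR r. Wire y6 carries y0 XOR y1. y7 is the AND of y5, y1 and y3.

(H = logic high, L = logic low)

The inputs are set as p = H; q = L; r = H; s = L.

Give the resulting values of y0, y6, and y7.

y0 = H; y6 = H; y7 = L

y0 = q XOR p = L XOR H = H
y1 = r AND s = H AND L = L
y2 = y1 AND r = L AND H = L
y3 = y1 XNOR y2 = L XNOR L = H
y4 = y0 NOR y1 = H NOR L = L
y5 = y4 XOR r = L XOR H = H
y6 = y0 XOR y1 = H XOR L = H
y7 = y5 AND y1 AND y3 = H AND L AND H = L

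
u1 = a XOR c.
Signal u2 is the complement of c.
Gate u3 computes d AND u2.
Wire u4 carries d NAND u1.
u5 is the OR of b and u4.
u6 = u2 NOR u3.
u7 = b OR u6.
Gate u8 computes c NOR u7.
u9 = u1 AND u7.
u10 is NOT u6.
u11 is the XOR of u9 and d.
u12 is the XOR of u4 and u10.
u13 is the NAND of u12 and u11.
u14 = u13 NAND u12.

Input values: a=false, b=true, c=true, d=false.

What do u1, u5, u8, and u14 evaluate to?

u1 = a XOR c = false XOR true = true
u2 = NOT c = NOT true = false
u3 = d AND u2 = false AND false = false
u4 = d NAND u1 = false NAND true = true
u5 = b OR u4 = true OR true = true
u6 = u2 NOR u3 = false NOR false = true
u7 = b OR u6 = true OR true = true
u8 = c NOR u7 = true NOR true = false
u9 = u1 AND u7 = true AND true = true
u10 = NOT u6 = NOT true = false
u11 = u9 XOR d = true XOR false = true
u12 = u4 XOR u10 = true XOR false = true
u13 = u12 NAND u11 = true NAND true = false
u14 = u13 NAND u12 = false NAND true = true

u1 = true; u5 = true; u8 = false; u14 = true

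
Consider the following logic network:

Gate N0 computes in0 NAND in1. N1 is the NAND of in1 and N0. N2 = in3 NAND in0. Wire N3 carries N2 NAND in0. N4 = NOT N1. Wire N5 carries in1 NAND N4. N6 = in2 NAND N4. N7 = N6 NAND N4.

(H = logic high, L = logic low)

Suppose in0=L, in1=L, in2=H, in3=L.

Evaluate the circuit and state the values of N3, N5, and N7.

N0 = in0 NAND in1 = L NAND L = H
N1 = in1 NAND N0 = L NAND H = H
N2 = in3 NAND in0 = L NAND L = H
N3 = N2 NAND in0 = H NAND L = H
N4 = NOT N1 = NOT H = L
N5 = in1 NAND N4 = L NAND L = H
N6 = in2 NAND N4 = H NAND L = H
N7 = N6 NAND N4 = H NAND L = H

N3 = H  N5 = H  N7 = H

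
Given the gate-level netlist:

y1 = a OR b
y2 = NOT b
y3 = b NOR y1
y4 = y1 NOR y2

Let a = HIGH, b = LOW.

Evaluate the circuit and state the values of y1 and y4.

y1 = HIGH, y4 = LOW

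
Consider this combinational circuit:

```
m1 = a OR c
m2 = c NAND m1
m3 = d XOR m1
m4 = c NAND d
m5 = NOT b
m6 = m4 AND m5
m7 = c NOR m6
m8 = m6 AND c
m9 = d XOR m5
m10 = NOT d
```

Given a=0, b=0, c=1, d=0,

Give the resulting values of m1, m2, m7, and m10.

m1 = 1, m2 = 0, m7 = 0, m10 = 1

m1 = a OR c = 0 OR 1 = 1
m2 = c NAND m1 = 1 NAND 1 = 0
m4 = c NAND d = 1 NAND 0 = 1
m5 = NOT b = NOT 0 = 1
m6 = m4 AND m5 = 1 AND 1 = 1
m7 = c NOR m6 = 1 NOR 1 = 0
m10 = NOT d = NOT 0 = 1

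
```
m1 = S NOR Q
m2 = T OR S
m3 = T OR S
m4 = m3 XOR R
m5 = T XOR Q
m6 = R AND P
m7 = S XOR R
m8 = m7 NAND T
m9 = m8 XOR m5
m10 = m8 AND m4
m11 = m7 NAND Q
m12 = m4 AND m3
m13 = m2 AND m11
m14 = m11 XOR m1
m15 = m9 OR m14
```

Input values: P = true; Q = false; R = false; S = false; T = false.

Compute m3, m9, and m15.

m3 = false; m9 = true; m15 = true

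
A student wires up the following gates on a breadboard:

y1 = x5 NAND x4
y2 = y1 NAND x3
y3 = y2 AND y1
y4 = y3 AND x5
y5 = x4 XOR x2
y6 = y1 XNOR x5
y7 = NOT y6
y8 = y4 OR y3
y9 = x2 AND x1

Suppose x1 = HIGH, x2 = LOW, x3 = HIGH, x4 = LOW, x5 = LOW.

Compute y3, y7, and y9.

y1 = x5 NAND x4 = LOW NAND LOW = HIGH
y2 = y1 NAND x3 = HIGH NAND HIGH = LOW
y3 = y2 AND y1 = LOW AND HIGH = LOW
y6 = y1 XNOR x5 = HIGH XNOR LOW = LOW
y7 = NOT y6 = NOT LOW = HIGH
y9 = x2 AND x1 = LOW AND HIGH = LOW

y3 = LOW; y7 = HIGH; y9 = LOW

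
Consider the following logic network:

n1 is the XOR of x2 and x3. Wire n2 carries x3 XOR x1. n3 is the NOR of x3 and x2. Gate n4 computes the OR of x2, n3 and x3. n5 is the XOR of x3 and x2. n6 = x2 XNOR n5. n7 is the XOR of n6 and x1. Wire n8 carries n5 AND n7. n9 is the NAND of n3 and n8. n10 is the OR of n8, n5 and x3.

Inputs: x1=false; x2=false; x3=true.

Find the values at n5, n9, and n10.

n5 = true, n9 = true, n10 = true

n3 = x3 NOR x2 = true NOR false = false
n5 = x3 XOR x2 = true XOR false = true
n6 = x2 XNOR n5 = false XNOR true = false
n7 = n6 XOR x1 = false XOR false = false
n8 = n5 AND n7 = true AND false = false
n9 = n3 NAND n8 = false NAND false = true
n10 = n8 OR n5 OR x3 = false OR true OR true = true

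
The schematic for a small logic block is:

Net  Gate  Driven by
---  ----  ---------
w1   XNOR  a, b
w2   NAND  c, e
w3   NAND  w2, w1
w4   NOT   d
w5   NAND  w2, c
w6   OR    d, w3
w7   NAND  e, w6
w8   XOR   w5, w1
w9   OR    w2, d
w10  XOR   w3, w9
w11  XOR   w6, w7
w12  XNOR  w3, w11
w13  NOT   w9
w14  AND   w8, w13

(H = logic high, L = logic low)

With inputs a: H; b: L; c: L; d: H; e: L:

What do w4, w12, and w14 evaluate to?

w4 = L, w12 = L, w14 = L

w1 = a XNOR b = H XNOR L = L
w2 = c NAND e = L NAND L = H
w3 = w2 NAND w1 = H NAND L = H
w4 = NOT d = NOT H = L
w5 = w2 NAND c = H NAND L = H
w6 = d OR w3 = H OR H = H
w7 = e NAND w6 = L NAND H = H
w8 = w5 XOR w1 = H XOR L = H
w9 = w2 OR d = H OR H = H
w11 = w6 XOR w7 = H XOR H = L
w12 = w3 XNOR w11 = H XNOR L = L
w13 = NOT w9 = NOT H = L
w14 = w8 AND w13 = H AND L = L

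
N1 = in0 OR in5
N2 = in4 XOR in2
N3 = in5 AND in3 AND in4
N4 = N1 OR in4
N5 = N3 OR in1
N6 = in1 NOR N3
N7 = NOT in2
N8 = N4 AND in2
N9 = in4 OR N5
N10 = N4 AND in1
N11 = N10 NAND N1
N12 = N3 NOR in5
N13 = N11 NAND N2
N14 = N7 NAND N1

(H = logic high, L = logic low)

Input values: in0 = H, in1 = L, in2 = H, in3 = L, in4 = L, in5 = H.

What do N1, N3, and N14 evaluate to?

N1 = H, N3 = L, N14 = H

N1 = in0 OR in5 = H OR H = H
N3 = in5 AND in3 AND in4 = H AND L AND L = L
N7 = NOT in2 = NOT H = L
N14 = N7 NAND N1 = L NAND H = H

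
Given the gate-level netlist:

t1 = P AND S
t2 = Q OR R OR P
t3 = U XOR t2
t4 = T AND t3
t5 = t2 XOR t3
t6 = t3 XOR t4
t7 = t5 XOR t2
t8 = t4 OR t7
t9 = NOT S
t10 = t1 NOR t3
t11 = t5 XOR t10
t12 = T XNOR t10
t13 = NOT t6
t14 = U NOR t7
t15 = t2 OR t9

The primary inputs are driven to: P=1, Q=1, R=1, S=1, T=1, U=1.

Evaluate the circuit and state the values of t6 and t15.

t6 = 0; t15 = 1

t2 = Q OR R OR P = 1 OR 1 OR 1 = 1
t3 = U XOR t2 = 1 XOR 1 = 0
t4 = T AND t3 = 1 AND 0 = 0
t6 = t3 XOR t4 = 0 XOR 0 = 0
t9 = NOT S = NOT 1 = 0
t15 = t2 OR t9 = 1 OR 0 = 1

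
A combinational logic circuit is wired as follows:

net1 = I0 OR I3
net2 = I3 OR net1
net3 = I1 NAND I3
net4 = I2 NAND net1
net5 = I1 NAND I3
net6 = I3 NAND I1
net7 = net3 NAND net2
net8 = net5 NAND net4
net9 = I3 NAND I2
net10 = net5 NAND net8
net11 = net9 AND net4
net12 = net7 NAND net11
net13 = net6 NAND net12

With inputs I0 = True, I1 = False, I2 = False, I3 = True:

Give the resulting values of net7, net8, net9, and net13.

net7 = False  net8 = False  net9 = True  net13 = False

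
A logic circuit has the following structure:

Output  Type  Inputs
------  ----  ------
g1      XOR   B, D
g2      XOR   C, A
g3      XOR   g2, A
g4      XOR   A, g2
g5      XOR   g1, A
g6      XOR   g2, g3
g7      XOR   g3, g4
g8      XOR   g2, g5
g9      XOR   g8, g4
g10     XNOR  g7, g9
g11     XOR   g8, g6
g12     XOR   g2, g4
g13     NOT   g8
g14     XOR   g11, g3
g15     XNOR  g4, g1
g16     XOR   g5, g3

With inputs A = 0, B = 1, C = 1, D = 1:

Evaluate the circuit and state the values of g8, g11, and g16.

g8 = 1; g11 = 1; g16 = 1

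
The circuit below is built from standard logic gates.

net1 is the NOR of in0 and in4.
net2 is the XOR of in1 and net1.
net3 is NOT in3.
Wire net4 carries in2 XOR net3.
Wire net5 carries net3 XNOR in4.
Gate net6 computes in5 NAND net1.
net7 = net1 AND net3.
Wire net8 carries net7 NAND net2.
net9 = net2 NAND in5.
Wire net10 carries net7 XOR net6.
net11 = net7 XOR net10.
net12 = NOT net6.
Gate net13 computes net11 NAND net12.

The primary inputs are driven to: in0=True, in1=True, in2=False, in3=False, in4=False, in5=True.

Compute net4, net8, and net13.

net4 = True, net8 = True, net13 = True

net1 = in0 NOR in4 = True NOR False = False
net2 = in1 XOR net1 = True XOR False = True
net3 = NOT in3 = NOT False = True
net4 = in2 XOR net3 = False XOR True = True
net6 = in5 NAND net1 = True NAND False = True
net7 = net1 AND net3 = False AND True = False
net8 = net7 NAND net2 = False NAND True = True
net10 = net7 XOR net6 = False XOR True = True
net11 = net7 XOR net10 = False XOR True = True
net12 = NOT net6 = NOT True = False
net13 = net11 NAND net12 = True NAND False = True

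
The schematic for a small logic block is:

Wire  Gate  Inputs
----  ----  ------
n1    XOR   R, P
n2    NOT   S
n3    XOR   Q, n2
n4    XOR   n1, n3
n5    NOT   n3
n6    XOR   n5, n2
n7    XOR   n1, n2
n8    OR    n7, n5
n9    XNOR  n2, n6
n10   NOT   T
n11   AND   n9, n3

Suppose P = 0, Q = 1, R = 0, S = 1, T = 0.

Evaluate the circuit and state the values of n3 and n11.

n3 = 1, n11 = 1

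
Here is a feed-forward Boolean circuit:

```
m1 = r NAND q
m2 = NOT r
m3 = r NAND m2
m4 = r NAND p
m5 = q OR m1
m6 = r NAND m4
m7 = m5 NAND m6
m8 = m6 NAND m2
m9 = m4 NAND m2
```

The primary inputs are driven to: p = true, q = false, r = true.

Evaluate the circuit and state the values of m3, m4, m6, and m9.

m3 = true, m4 = false, m6 = true, m9 = true

m2 = NOT r = NOT true = false
m3 = r NAND m2 = true NAND false = true
m4 = r NAND p = true NAND true = false
m6 = r NAND m4 = true NAND false = true
m9 = m4 NAND m2 = false NAND false = true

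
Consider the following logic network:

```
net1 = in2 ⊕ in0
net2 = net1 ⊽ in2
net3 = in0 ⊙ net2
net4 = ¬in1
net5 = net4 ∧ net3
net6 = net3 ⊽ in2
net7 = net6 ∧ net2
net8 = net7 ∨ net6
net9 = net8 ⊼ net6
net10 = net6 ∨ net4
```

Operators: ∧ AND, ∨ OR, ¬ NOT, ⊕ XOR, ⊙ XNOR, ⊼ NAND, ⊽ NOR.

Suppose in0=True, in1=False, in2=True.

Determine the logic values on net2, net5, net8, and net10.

net2 = False  net5 = False  net8 = False  net10 = True

net1 = in2 XOR in0 = True XOR True = False
net2 = net1 NOR in2 = False NOR True = False
net3 = in0 XNOR net2 = True XNOR False = False
net4 = NOT in1 = NOT False = True
net5 = net4 AND net3 = True AND False = False
net6 = net3 NOR in2 = False NOR True = False
net7 = net6 AND net2 = False AND False = False
net8 = net7 OR net6 = False OR False = False
net10 = net6 OR net4 = False OR True = True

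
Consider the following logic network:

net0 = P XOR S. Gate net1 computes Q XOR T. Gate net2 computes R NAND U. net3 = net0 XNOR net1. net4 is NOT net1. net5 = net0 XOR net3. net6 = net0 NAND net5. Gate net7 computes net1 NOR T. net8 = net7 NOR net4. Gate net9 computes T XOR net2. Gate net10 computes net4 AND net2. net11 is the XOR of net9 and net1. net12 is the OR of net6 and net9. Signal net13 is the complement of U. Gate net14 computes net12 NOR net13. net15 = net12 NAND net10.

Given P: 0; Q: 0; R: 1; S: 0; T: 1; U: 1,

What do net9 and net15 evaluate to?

net0 = P XOR S = 0 XOR 0 = 0
net1 = Q XOR T = 0 XOR 1 = 1
net2 = R NAND U = 1 NAND 1 = 0
net3 = net0 XNOR net1 = 0 XNOR 1 = 0
net4 = NOT net1 = NOT 1 = 0
net5 = net0 XOR net3 = 0 XOR 0 = 0
net6 = net0 NAND net5 = 0 NAND 0 = 1
net9 = T XOR net2 = 1 XOR 0 = 1
net10 = net4 AND net2 = 0 AND 0 = 0
net12 = net6 OR net9 = 1 OR 1 = 1
net15 = net12 NAND net10 = 1 NAND 0 = 1

net9 = 1; net15 = 1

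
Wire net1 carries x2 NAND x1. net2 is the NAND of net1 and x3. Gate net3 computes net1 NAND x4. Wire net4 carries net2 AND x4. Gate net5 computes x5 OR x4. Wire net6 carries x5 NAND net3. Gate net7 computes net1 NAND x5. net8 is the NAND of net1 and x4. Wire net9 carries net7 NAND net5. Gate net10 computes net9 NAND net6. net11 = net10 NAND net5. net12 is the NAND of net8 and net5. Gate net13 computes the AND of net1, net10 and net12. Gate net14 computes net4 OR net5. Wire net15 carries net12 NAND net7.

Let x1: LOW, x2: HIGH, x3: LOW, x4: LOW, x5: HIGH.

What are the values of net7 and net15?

net1 = x2 NAND x1 = HIGH NAND LOW = HIGH
net5 = x5 OR x4 = HIGH OR LOW = HIGH
net7 = net1 NAND x5 = HIGH NAND HIGH = LOW
net8 = net1 NAND x4 = HIGH NAND LOW = HIGH
net12 = net8 NAND net5 = HIGH NAND HIGH = LOW
net15 = net12 NAND net7 = LOW NAND LOW = HIGH

net7 = LOW, net15 = HIGH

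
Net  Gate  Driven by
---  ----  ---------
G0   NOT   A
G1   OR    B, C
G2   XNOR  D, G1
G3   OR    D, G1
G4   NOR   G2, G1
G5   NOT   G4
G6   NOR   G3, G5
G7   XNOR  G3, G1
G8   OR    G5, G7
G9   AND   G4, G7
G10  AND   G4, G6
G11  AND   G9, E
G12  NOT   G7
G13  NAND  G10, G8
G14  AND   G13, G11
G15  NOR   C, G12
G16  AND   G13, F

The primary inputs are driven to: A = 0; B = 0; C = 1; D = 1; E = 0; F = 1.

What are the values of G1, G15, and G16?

G1 = 1, G15 = 0, G16 = 1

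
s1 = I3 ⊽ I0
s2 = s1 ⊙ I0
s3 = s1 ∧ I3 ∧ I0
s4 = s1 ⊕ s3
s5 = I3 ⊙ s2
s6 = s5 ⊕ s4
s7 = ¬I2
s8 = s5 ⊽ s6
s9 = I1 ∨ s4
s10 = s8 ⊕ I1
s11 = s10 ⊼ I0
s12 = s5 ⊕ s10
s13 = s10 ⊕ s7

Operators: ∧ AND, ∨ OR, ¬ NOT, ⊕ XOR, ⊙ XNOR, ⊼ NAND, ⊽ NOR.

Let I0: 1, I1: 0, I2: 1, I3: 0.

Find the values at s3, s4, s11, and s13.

s3 = 0, s4 = 0, s11 = 1, s13 = 0

s1 = I3 NOR I0 = 0 NOR 1 = 0
s2 = s1 XNOR I0 = 0 XNOR 1 = 0
s3 = s1 AND I3 AND I0 = 0 AND 0 AND 1 = 0
s4 = s1 XOR s3 = 0 XOR 0 = 0
s5 = I3 XNOR s2 = 0 XNOR 0 = 1
s6 = s5 XOR s4 = 1 XOR 0 = 1
s7 = NOT I2 = NOT 1 = 0
s8 = s5 NOR s6 = 1 NOR 1 = 0
s10 = s8 XOR I1 = 0 XOR 0 = 0
s11 = s10 NAND I0 = 0 NAND 1 = 1
s13 = s10 XOR s7 = 0 XOR 0 = 0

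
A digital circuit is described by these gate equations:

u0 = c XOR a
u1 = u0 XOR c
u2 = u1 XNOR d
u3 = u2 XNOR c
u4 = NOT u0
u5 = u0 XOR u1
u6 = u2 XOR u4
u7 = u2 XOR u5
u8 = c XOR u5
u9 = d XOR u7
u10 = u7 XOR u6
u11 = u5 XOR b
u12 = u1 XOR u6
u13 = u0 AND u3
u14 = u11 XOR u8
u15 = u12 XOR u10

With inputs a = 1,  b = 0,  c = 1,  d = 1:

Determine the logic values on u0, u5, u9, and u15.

u0 = c XOR a = 1 XOR 1 = 0
u1 = u0 XOR c = 0 XOR 1 = 1
u2 = u1 XNOR d = 1 XNOR 1 = 1
u4 = NOT u0 = NOT 0 = 1
u5 = u0 XOR u1 = 0 XOR 1 = 1
u6 = u2 XOR u4 = 1 XOR 1 = 0
u7 = u2 XOR u5 = 1 XOR 1 = 0
u9 = d XOR u7 = 1 XOR 0 = 1
u10 = u7 XOR u6 = 0 XOR 0 = 0
u12 = u1 XOR u6 = 1 XOR 0 = 1
u15 = u12 XOR u10 = 1 XOR 0 = 1

u0 = 0, u5 = 1, u9 = 1, u15 = 1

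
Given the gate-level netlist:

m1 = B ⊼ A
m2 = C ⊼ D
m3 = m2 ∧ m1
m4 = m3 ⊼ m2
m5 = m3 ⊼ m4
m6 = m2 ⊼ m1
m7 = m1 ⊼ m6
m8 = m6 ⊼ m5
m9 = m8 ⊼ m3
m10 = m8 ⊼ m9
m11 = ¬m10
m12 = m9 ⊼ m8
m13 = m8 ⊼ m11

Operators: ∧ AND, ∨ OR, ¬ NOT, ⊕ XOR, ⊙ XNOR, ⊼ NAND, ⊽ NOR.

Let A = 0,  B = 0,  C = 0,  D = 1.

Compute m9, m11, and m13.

m9 = 0, m11 = 0, m13 = 1

m1 = B NAND A = 0 NAND 0 = 1
m2 = C NAND D = 0 NAND 1 = 1
m3 = m2 AND m1 = 1 AND 1 = 1
m4 = m3 NAND m2 = 1 NAND 1 = 0
m5 = m3 NAND m4 = 1 NAND 0 = 1
m6 = m2 NAND m1 = 1 NAND 1 = 0
m8 = m6 NAND m5 = 0 NAND 1 = 1
m9 = m8 NAND m3 = 1 NAND 1 = 0
m10 = m8 NAND m9 = 1 NAND 0 = 1
m11 = NOT m10 = NOT 1 = 0
m13 = m8 NAND m11 = 1 NAND 0 = 1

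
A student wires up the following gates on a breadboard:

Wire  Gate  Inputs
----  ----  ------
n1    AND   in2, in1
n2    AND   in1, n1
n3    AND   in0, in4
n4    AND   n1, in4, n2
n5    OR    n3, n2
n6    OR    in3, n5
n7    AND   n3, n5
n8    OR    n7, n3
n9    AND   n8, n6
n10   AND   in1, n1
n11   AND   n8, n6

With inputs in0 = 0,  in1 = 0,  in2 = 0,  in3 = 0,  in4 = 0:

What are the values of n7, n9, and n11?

n1 = in2 AND in1 = 0 AND 0 = 0
n2 = in1 AND n1 = 0 AND 0 = 0
n3 = in0 AND in4 = 0 AND 0 = 0
n5 = n3 OR n2 = 0 OR 0 = 0
n6 = in3 OR n5 = 0 OR 0 = 0
n7 = n3 AND n5 = 0 AND 0 = 0
n8 = n7 OR n3 = 0 OR 0 = 0
n9 = n8 AND n6 = 0 AND 0 = 0
n11 = n8 AND n6 = 0 AND 0 = 0

n7 = 0, n9 = 0, n11 = 0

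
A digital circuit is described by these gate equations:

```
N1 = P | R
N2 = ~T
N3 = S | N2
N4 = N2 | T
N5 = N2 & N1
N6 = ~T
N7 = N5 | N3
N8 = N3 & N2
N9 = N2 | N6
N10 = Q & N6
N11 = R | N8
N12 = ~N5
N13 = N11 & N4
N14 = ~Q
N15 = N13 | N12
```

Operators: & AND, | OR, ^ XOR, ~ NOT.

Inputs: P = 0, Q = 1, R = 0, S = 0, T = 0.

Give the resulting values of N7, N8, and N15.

N1 = P OR R = 0 OR 0 = 0
N2 = NOT T = NOT 0 = 1
N3 = S OR N2 = 0 OR 1 = 1
N4 = N2 OR T = 1 OR 0 = 1
N5 = N2 AND N1 = 1 AND 0 = 0
N7 = N5 OR N3 = 0 OR 1 = 1
N8 = N3 AND N2 = 1 AND 1 = 1
N11 = R OR N8 = 0 OR 1 = 1
N12 = NOT N5 = NOT 0 = 1
N13 = N11 AND N4 = 1 AND 1 = 1
N15 = N13 OR N12 = 1 OR 1 = 1

N7 = 1  N8 = 1  N15 = 1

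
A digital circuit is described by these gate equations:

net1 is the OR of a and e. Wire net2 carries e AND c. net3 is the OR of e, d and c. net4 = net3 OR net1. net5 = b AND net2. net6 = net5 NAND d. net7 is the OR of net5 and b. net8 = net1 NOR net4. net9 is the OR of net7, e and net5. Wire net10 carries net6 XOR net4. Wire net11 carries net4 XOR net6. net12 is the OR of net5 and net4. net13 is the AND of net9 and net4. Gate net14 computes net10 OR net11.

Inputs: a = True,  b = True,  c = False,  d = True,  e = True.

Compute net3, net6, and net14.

net1 = a OR e = True OR True = True
net2 = e AND c = True AND False = False
net3 = e OR d OR c = True OR True OR False = True
net4 = net3 OR net1 = True OR True = True
net5 = b AND net2 = True AND False = False
net6 = net5 NAND d = False NAND True = True
net10 = net6 XOR net4 = True XOR True = False
net11 = net4 XOR net6 = True XOR True = False
net14 = net10 OR net11 = False OR False = False

net3 = True, net6 = True, net14 = False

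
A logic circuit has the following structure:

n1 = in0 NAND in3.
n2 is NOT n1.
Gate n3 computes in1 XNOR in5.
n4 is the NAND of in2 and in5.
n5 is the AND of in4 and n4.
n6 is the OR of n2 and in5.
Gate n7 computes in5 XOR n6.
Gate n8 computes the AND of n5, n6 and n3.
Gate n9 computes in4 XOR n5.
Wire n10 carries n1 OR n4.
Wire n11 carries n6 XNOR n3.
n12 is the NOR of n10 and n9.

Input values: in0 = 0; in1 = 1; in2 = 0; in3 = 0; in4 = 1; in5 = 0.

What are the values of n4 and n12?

n1 = in0 NAND in3 = 0 NAND 0 = 1
n4 = in2 NAND in5 = 0 NAND 0 = 1
n5 = in4 AND n4 = 1 AND 1 = 1
n9 = in4 XOR n5 = 1 XOR 1 = 0
n10 = n1 OR n4 = 1 OR 1 = 1
n12 = n10 NOR n9 = 1 NOR 0 = 0

n4 = 1; n12 = 0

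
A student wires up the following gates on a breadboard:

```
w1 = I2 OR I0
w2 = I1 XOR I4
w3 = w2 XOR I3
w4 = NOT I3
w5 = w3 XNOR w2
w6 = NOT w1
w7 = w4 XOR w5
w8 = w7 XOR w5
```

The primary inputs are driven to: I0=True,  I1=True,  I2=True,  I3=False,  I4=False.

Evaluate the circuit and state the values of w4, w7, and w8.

w4 = True  w7 = False  w8 = True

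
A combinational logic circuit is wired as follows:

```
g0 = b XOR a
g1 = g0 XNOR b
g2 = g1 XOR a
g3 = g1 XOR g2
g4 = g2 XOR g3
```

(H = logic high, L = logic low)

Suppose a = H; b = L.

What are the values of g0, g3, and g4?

g0 = H, g3 = H, g4 = L

g0 = b XOR a = L XOR H = H
g1 = g0 XNOR b = H XNOR L = L
g2 = g1 XOR a = L XOR H = H
g3 = g1 XOR g2 = L XOR H = H
g4 = g2 XOR g3 = H XOR H = L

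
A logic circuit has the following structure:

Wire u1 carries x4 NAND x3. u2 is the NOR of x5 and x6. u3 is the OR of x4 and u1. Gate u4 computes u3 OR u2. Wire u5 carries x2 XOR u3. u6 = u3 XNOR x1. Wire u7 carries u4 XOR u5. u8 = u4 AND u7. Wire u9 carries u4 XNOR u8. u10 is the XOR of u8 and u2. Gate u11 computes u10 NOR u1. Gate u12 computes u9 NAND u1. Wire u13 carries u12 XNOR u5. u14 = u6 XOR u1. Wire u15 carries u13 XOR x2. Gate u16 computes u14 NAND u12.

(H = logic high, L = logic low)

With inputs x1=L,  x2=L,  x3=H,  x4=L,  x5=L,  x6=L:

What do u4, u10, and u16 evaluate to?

u4 = H  u10 = H  u16 = L

u1 = x4 NAND x3 = L NAND H = H
u2 = x5 NOR x6 = L NOR L = H
u3 = x4 OR u1 = L OR H = H
u4 = u3 OR u2 = H OR H = H
u5 = x2 XOR u3 = L XOR H = H
u6 = u3 XNOR x1 = H XNOR L = L
u7 = u4 XOR u5 = H XOR H = L
u8 = u4 AND u7 = H AND L = L
u9 = u4 XNOR u8 = H XNOR L = L
u10 = u8 XOR u2 = L XOR H = H
u12 = u9 NAND u1 = L NAND H = H
u14 = u6 XOR u1 = L XOR H = H
u16 = u14 NAND u12 = H NAND H = L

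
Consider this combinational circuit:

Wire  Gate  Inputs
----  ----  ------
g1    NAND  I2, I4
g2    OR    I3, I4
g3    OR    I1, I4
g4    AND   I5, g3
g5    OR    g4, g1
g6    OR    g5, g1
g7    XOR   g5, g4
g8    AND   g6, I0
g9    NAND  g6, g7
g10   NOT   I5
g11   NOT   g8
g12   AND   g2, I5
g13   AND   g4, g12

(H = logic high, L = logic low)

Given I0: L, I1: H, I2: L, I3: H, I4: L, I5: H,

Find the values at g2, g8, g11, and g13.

g1 = I2 NAND I4 = L NAND L = H
g2 = I3 OR I4 = H OR L = H
g3 = I1 OR I4 = H OR L = H
g4 = I5 AND g3 = H AND H = H
g5 = g4 OR g1 = H OR H = H
g6 = g5 OR g1 = H OR H = H
g8 = g6 AND I0 = H AND L = L
g11 = NOT g8 = NOT L = H
g12 = g2 AND I5 = H AND H = H
g13 = g4 AND g12 = H AND H = H

g2 = H; g8 = L; g11 = H; g13 = H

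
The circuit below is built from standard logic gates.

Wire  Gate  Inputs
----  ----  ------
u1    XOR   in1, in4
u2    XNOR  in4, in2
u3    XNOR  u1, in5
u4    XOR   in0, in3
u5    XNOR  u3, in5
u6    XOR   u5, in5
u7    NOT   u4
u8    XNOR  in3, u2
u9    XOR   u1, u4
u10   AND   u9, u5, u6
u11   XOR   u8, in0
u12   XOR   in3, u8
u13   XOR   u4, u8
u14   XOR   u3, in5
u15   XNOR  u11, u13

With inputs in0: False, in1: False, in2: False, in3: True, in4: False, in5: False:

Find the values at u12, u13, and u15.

u2 = in4 XNOR in2 = False XNOR False = True
u4 = in0 XOR in3 = False XOR True = True
u8 = in3 XNOR u2 = True XNOR True = True
u11 = u8 XOR in0 = True XOR False = True
u12 = in3 XOR u8 = True XOR True = False
u13 = u4 XOR u8 = True XOR True = False
u15 = u11 XNOR u13 = True XNOR False = False

u12 = False  u13 = False  u15 = False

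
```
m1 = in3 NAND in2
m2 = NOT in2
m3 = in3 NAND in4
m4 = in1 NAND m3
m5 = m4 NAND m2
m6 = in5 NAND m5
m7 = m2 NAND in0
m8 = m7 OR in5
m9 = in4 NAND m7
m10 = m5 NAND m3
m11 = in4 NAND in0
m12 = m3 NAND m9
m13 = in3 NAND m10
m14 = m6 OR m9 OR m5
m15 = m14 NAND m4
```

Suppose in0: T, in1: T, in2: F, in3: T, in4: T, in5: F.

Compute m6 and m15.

m6 = T, m15 = F

m2 = NOT in2 = NOT F = T
m3 = in3 NAND in4 = T NAND T = F
m4 = in1 NAND m3 = T NAND F = T
m5 = m4 NAND m2 = T NAND T = F
m6 = in5 NAND m5 = F NAND F = T
m7 = m2 NAND in0 = T NAND T = F
m9 = in4 NAND m7 = T NAND F = T
m14 = m6 OR m9 OR m5 = T OR T OR F = T
m15 = m14 NAND m4 = T NAND T = F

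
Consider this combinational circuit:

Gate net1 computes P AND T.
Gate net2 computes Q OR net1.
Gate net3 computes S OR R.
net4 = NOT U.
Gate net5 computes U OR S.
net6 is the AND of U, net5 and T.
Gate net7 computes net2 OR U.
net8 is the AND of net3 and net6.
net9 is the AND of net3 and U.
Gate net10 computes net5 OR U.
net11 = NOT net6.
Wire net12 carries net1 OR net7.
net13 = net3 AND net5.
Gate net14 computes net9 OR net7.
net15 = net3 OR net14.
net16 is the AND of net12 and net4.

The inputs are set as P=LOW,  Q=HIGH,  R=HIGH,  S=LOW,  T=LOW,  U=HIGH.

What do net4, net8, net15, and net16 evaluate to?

net1 = P AND T = LOW AND LOW = LOW
net2 = Q OR net1 = HIGH OR LOW = HIGH
net3 = S OR R = LOW OR HIGH = HIGH
net4 = NOT U = NOT HIGH = LOW
net5 = U OR S = HIGH OR LOW = HIGH
net6 = U AND net5 AND T = HIGH AND HIGH AND LOW = LOW
net7 = net2 OR U = HIGH OR HIGH = HIGH
net8 = net3 AND net6 = HIGH AND LOW = LOW
net9 = net3 AND U = HIGH AND HIGH = HIGH
net12 = net1 OR net7 = LOW OR HIGH = HIGH
net14 = net9 OR net7 = HIGH OR HIGH = HIGH
net15 = net3 OR net14 = HIGH OR HIGH = HIGH
net16 = net12 AND net4 = HIGH AND LOW = LOW

net4 = LOW  net8 = LOW  net15 = HIGH  net16 = LOW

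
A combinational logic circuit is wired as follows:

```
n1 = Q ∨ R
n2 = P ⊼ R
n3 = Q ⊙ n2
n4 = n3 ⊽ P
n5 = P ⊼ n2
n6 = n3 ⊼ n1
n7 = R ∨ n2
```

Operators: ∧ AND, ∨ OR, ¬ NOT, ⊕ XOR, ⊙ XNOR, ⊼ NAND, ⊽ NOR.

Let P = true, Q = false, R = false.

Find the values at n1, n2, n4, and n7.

n1 = false, n2 = true, n4 = false, n7 = true

n1 = Q OR R = false OR false = false
n2 = P NAND R = true NAND false = true
n3 = Q XNOR n2 = false XNOR true = false
n4 = n3 NOR P = false NOR true = false
n7 = R OR n2 = false OR true = true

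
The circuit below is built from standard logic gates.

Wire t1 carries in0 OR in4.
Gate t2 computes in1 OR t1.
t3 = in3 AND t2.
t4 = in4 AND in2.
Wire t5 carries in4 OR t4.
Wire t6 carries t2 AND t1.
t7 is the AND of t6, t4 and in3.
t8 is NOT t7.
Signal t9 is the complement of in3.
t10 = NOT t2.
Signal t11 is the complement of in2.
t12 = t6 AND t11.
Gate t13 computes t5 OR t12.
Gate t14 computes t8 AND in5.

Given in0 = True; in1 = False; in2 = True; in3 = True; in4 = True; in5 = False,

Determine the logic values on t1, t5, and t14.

t1 = in0 OR in4 = True OR True = True
t2 = in1 OR t1 = False OR True = True
t4 = in4 AND in2 = True AND True = True
t5 = in4 OR t4 = True OR True = True
t6 = t2 AND t1 = True AND True = True
t7 = t6 AND t4 AND in3 = True AND True AND True = True
t8 = NOT t7 = NOT True = False
t14 = t8 AND in5 = False AND False = False

t1 = True, t5 = True, t14 = False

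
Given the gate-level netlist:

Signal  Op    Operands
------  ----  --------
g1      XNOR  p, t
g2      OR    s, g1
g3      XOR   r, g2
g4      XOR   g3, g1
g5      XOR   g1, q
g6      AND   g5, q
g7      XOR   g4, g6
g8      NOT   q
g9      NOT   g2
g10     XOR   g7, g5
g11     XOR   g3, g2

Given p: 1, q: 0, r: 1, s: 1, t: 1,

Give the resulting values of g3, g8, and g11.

g1 = p XNOR t = 1 XNOR 1 = 1
g2 = s OR g1 = 1 OR 1 = 1
g3 = r XOR g2 = 1 XOR 1 = 0
g8 = NOT q = NOT 0 = 1
g11 = g3 XOR g2 = 0 XOR 1 = 1

g3 = 0, g8 = 1, g11 = 1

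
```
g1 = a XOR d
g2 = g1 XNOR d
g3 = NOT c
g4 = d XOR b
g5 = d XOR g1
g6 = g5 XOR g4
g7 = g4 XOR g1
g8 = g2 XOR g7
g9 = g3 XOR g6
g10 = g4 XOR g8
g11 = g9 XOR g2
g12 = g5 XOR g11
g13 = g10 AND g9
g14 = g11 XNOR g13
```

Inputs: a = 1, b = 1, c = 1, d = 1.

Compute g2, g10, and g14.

g1 = a XOR d = 1 XOR 1 = 0
g2 = g1 XNOR d = 0 XNOR 1 = 0
g3 = NOT c = NOT 1 = 0
g4 = d XOR b = 1 XOR 1 = 0
g5 = d XOR g1 = 1 XOR 0 = 1
g6 = g5 XOR g4 = 1 XOR 0 = 1
g7 = g4 XOR g1 = 0 XOR 0 = 0
g8 = g2 XOR g7 = 0 XOR 0 = 0
g9 = g3 XOR g6 = 0 XOR 1 = 1
g10 = g4 XOR g8 = 0 XOR 0 = 0
g11 = g9 XOR g2 = 1 XOR 0 = 1
g13 = g10 AND g9 = 0 AND 1 = 0
g14 = g11 XNOR g13 = 1 XNOR 0 = 0

g2 = 0  g10 = 0  g14 = 0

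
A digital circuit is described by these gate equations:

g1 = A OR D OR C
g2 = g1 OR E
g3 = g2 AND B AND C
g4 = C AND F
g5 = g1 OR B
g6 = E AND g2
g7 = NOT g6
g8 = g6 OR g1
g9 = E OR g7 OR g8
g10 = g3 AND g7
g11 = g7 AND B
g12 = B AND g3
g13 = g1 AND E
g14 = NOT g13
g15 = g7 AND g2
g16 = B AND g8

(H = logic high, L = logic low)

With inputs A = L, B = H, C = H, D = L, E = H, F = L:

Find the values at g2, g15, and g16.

g1 = A OR D OR C = L OR L OR H = H
g2 = g1 OR E = H OR H = H
g6 = E AND g2 = H AND H = H
g7 = NOT g6 = NOT H = L
g8 = g6 OR g1 = H OR H = H
g15 = g7 AND g2 = L AND H = L
g16 = B AND g8 = H AND H = H

g2 = H; g15 = L; g16 = H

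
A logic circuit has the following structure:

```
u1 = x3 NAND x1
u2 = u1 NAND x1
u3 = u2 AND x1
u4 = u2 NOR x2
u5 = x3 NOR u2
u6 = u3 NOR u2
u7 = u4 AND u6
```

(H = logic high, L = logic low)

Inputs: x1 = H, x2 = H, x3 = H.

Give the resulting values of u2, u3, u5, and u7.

u2 = H, u3 = H, u5 = L, u7 = L

u1 = x3 NAND x1 = H NAND H = L
u2 = u1 NAND x1 = L NAND H = H
u3 = u2 AND x1 = H AND H = H
u4 = u2 NOR x2 = H NOR H = L
u5 = x3 NOR u2 = H NOR H = L
u6 = u3 NOR u2 = H NOR H = L
u7 = u4 AND u6 = L AND L = L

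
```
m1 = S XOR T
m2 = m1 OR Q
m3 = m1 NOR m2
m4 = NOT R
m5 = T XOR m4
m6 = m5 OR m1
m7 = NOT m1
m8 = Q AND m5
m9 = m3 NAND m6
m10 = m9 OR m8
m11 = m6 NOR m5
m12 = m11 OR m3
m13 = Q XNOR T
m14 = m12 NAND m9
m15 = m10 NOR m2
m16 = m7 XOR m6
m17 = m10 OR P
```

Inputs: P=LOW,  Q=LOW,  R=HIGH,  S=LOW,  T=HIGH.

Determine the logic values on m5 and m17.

m5 = HIGH  m17 = HIGH

m1 = S XOR T = LOW XOR HIGH = HIGH
m2 = m1 OR Q = HIGH OR LOW = HIGH
m3 = m1 NOR m2 = HIGH NOR HIGH = LOW
m4 = NOT R = NOT HIGH = LOW
m5 = T XOR m4 = HIGH XOR LOW = HIGH
m6 = m5 OR m1 = HIGH OR HIGH = HIGH
m8 = Q AND m5 = LOW AND HIGH = LOW
m9 = m3 NAND m6 = LOW NAND HIGH = HIGH
m10 = m9 OR m8 = HIGH OR LOW = HIGH
m17 = m10 OR P = HIGH OR LOW = HIGH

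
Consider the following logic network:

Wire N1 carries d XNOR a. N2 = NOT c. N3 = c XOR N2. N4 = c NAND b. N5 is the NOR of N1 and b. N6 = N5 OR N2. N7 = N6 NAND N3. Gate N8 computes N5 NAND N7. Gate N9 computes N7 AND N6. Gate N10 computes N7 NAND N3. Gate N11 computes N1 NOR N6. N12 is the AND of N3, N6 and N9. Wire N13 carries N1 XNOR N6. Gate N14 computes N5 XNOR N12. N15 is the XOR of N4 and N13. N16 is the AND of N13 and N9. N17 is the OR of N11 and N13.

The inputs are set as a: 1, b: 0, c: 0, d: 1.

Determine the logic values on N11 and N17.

N1 = d XNOR a = 1 XNOR 1 = 1
N2 = NOT c = NOT 0 = 1
N5 = N1 NOR b = 1 NOR 0 = 0
N6 = N5 OR N2 = 0 OR 1 = 1
N11 = N1 NOR N6 = 1 NOR 1 = 0
N13 = N1 XNOR N6 = 1 XNOR 1 = 1
N17 = N11 OR N13 = 0 OR 1 = 1

N11 = 0  N17 = 1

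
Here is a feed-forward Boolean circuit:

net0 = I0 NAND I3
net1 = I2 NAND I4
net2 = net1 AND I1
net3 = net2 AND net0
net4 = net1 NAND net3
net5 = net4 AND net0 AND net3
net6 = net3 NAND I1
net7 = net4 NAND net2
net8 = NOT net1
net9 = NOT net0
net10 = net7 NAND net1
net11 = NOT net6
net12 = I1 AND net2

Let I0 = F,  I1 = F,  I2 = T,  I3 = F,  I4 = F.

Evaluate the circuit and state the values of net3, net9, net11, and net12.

net3 = F; net9 = F; net11 = F; net12 = F

net0 = I0 NAND I3 = F NAND F = T
net1 = I2 NAND I4 = T NAND F = T
net2 = net1 AND I1 = T AND F = F
net3 = net2 AND net0 = F AND T = F
net6 = net3 NAND I1 = F NAND F = T
net9 = NOT net0 = NOT T = F
net11 = NOT net6 = NOT T = F
net12 = I1 AND net2 = F AND F = F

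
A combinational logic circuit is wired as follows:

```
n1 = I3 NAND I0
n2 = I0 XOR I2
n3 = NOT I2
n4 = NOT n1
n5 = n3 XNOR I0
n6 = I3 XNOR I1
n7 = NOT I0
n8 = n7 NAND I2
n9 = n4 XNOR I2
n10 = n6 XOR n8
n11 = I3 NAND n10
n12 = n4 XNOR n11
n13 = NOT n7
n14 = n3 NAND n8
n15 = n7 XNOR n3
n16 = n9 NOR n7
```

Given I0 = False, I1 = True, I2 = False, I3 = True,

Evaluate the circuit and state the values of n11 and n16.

n1 = I3 NAND I0 = True NAND False = True
n4 = NOT n1 = NOT True = False
n6 = I3 XNOR I1 = True XNOR True = True
n7 = NOT I0 = NOT False = True
n8 = n7 NAND I2 = True NAND False = True
n9 = n4 XNOR I2 = False XNOR False = True
n10 = n6 XOR n8 = True XOR True = False
n11 = I3 NAND n10 = True NAND False = True
n16 = n9 NOR n7 = True NOR True = False

n11 = True, n16 = False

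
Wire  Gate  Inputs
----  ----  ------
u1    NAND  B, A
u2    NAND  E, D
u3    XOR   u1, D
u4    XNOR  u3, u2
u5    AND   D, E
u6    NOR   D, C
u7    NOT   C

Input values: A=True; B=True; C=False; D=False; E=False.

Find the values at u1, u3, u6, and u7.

u1 = B NAND A = True NAND True = False
u3 = u1 XOR D = False XOR False = False
u6 = D NOR C = False NOR False = True
u7 = NOT C = NOT False = True

u1 = False  u3 = False  u6 = True  u7 = True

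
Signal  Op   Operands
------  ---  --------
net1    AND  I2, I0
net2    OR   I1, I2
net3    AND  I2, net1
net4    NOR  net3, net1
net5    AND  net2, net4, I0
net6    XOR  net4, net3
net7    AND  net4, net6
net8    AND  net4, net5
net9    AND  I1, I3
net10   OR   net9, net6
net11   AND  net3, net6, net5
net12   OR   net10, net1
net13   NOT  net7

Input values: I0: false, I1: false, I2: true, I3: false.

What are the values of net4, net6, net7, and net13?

net1 = I2 AND I0 = true AND false = false
net3 = I2 AND net1 = true AND false = false
net4 = net3 NOR net1 = false NOR false = true
net6 = net4 XOR net3 = true XOR false = true
net7 = net4 AND net6 = true AND true = true
net13 = NOT net7 = NOT true = false

net4 = true  net6 = true  net7 = true  net13 = false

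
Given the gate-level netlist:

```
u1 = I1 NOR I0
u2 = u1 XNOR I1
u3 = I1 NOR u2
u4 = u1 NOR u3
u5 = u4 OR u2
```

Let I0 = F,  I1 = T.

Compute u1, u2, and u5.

u1 = I1 NOR I0 = T NOR F = F
u2 = u1 XNOR I1 = F XNOR T = F
u3 = I1 NOR u2 = T NOR F = F
u4 = u1 NOR u3 = F NOR F = T
u5 = u4 OR u2 = T OR F = T

u1 = F, u2 = F, u5 = T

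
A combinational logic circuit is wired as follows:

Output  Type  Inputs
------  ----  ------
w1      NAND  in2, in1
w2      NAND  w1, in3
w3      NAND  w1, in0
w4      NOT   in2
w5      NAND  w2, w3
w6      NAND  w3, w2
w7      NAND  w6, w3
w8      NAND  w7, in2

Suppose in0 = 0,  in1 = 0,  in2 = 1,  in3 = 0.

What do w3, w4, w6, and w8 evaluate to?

w3 = 1, w4 = 0, w6 = 0, w8 = 0

w1 = in2 NAND in1 = 1 NAND 0 = 1
w2 = w1 NAND in3 = 1 NAND 0 = 1
w3 = w1 NAND in0 = 1 NAND 0 = 1
w4 = NOT in2 = NOT 1 = 0
w6 = w3 NAND w2 = 1 NAND 1 = 0
w7 = w6 NAND w3 = 0 NAND 1 = 1
w8 = w7 NAND in2 = 1 NAND 1 = 0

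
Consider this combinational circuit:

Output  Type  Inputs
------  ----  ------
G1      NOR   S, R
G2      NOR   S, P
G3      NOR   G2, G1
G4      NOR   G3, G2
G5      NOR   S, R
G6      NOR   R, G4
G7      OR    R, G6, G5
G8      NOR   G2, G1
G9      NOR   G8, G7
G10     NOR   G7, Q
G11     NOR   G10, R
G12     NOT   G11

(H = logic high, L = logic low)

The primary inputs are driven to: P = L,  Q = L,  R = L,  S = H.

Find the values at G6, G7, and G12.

G1 = S NOR R = H NOR L = L
G2 = S NOR P = H NOR L = L
G3 = G2 NOR G1 = L NOR L = H
G4 = G3 NOR G2 = H NOR L = L
G5 = S NOR R = H NOR L = L
G6 = R NOR G4 = L NOR L = H
G7 = R OR G6 OR G5 = L OR H OR L = H
G10 = G7 NOR Q = H NOR L = L
G11 = G10 NOR R = L NOR L = H
G12 = NOT G11 = NOT H = L

G6 = H, G7 = H, G12 = L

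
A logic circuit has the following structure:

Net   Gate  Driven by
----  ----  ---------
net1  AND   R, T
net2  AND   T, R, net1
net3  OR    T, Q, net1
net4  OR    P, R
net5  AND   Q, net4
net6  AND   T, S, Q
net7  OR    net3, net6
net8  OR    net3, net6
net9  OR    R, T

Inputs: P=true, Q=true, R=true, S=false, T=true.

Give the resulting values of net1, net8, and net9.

net1 = true  net8 = true  net9 = true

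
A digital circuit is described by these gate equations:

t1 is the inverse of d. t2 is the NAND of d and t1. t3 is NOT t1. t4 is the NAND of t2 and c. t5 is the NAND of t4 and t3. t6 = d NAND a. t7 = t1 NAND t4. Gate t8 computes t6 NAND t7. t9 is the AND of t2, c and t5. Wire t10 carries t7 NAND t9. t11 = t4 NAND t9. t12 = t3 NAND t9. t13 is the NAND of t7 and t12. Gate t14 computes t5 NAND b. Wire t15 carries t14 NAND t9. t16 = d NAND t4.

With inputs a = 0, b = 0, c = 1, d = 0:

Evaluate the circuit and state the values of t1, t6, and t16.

t1 = NOT d = NOT 0 = 1
t2 = d NAND t1 = 0 NAND 1 = 1
t4 = t2 NAND c = 1 NAND 1 = 0
t6 = d NAND a = 0 NAND 0 = 1
t16 = d NAND t4 = 0 NAND 0 = 1

t1 = 1; t6 = 1; t16 = 1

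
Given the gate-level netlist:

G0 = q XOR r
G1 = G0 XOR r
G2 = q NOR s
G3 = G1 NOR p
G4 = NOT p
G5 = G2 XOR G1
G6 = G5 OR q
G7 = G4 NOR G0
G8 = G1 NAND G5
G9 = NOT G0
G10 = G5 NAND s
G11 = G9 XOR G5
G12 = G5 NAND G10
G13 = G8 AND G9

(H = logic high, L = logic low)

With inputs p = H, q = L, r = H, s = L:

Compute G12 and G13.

G0 = q XOR r = L XOR H = H
G1 = G0 XOR r = H XOR H = L
G2 = q NOR s = L NOR L = H
G5 = G2 XOR G1 = H XOR L = H
G8 = G1 NAND G5 = L NAND H = H
G9 = NOT G0 = NOT H = L
G10 = G5 NAND s = H NAND L = H
G12 = G5 NAND G10 = H NAND H = L
G13 = G8 AND G9 = H AND L = L

G12 = L  G13 = L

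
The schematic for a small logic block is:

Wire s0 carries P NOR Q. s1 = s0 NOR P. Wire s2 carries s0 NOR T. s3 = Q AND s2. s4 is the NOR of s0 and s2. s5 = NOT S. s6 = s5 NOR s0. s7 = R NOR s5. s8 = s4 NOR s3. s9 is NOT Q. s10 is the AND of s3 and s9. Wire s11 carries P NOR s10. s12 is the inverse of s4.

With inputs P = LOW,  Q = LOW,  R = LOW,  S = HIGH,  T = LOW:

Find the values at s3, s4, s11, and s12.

s0 = P NOR Q = LOW NOR LOW = HIGH
s2 = s0 NOR T = HIGH NOR LOW = LOW
s3 = Q AND s2 = LOW AND LOW = LOW
s4 = s0 NOR s2 = HIGH NOR LOW = LOW
s9 = NOT Q = NOT LOW = HIGH
s10 = s3 AND s9 = LOW AND HIGH = LOW
s11 = P NOR s10 = LOW NOR LOW = HIGH
s12 = NOT s4 = NOT LOW = HIGH

s3 = LOW; s4 = LOW; s11 = HIGH; s12 = HIGH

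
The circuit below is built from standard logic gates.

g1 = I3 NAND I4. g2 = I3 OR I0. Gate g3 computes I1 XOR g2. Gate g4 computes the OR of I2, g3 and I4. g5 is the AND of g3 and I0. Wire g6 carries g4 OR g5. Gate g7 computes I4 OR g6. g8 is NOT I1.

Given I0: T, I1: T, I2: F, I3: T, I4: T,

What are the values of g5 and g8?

g5 = F  g8 = F

g2 = I3 OR I0 = T OR T = T
g3 = I1 XOR g2 = T XOR T = F
g5 = g3 AND I0 = F AND T = F
g8 = NOT I1 = NOT T = F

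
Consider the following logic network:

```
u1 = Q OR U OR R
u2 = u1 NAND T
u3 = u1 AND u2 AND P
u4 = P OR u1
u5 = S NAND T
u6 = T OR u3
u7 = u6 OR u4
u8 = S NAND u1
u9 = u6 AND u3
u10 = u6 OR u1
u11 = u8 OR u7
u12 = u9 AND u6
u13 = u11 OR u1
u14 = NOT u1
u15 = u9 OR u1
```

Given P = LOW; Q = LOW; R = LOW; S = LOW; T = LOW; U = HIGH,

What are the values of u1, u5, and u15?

u1 = HIGH, u5 = HIGH, u15 = HIGH

u1 = Q OR U OR R = LOW OR HIGH OR LOW = HIGH
u2 = u1 NAND T = HIGH NAND LOW = HIGH
u3 = u1 AND u2 AND P = HIGH AND HIGH AND LOW = LOW
u5 = S NAND T = LOW NAND LOW = HIGH
u6 = T OR u3 = LOW OR LOW = LOW
u9 = u6 AND u3 = LOW AND LOW = LOW
u15 = u9 OR u1 = LOW OR HIGH = HIGH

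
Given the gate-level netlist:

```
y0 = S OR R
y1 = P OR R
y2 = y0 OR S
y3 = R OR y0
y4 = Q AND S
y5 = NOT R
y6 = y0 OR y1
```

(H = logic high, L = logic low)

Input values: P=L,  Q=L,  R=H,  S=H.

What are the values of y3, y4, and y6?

y0 = S OR R = H OR H = H
y1 = P OR R = L OR H = H
y3 = R OR y0 = H OR H = H
y4 = Q AND S = L AND H = L
y6 = y0 OR y1 = H OR H = H

y3 = H, y4 = L, y6 = H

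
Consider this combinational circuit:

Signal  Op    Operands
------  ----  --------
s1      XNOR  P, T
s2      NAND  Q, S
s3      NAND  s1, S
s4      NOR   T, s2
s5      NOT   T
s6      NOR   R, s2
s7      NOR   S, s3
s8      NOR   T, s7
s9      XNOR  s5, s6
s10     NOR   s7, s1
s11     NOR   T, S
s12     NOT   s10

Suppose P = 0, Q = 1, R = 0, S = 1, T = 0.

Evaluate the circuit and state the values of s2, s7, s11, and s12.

s2 = 0, s7 = 0, s11 = 0, s12 = 1

s1 = P XNOR T = 0 XNOR 0 = 1
s2 = Q NAND S = 1 NAND 1 = 0
s3 = s1 NAND S = 1 NAND 1 = 0
s7 = S NOR s3 = 1 NOR 0 = 0
s10 = s7 NOR s1 = 0 NOR 1 = 0
s11 = T NOR S = 0 NOR 1 = 0
s12 = NOT s10 = NOT 0 = 1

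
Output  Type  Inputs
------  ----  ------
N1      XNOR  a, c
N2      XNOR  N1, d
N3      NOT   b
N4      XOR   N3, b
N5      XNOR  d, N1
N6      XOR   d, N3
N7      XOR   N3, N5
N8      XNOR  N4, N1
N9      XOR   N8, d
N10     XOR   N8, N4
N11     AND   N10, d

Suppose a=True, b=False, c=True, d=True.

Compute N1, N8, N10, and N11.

N1 = True, N8 = True, N10 = False, N11 = False

N1 = a XNOR c = True XNOR True = True
N3 = NOT b = NOT False = True
N4 = N3 XOR b = True XOR False = True
N8 = N4 XNOR N1 = True XNOR True = True
N10 = N8 XOR N4 = True XOR True = False
N11 = N10 AND d = False AND True = False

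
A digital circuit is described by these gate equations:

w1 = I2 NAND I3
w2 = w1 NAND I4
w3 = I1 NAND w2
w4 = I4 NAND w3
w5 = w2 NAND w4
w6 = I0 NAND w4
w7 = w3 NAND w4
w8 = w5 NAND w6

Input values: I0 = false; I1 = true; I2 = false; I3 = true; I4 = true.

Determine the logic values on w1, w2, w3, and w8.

w1 = true  w2 = false  w3 = true  w8 = false

w1 = I2 NAND I3 = false NAND true = true
w2 = w1 NAND I4 = true NAND true = false
w3 = I1 NAND w2 = true NAND false = true
w4 = I4 NAND w3 = true NAND true = false
w5 = w2 NAND w4 = false NAND false = true
w6 = I0 NAND w4 = false NAND false = true
w8 = w5 NAND w6 = true NAND true = false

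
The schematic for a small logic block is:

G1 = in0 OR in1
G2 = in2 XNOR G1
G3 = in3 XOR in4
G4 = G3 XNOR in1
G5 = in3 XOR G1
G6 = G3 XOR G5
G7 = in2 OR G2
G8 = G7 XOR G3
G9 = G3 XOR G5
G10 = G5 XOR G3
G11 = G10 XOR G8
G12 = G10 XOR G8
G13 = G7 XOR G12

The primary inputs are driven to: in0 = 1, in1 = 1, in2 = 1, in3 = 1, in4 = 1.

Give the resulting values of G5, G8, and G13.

G1 = in0 OR in1 = 1 OR 1 = 1
G2 = in2 XNOR G1 = 1 XNOR 1 = 1
G3 = in3 XOR in4 = 1 XOR 1 = 0
G5 = in3 XOR G1 = 1 XOR 1 = 0
G7 = in2 OR G2 = 1 OR 1 = 1
G8 = G7 XOR G3 = 1 XOR 0 = 1
G10 = G5 XOR G3 = 0 XOR 0 = 0
G12 = G10 XOR G8 = 0 XOR 1 = 1
G13 = G7 XOR G12 = 1 XOR 1 = 0

G5 = 0, G8 = 1, G13 = 0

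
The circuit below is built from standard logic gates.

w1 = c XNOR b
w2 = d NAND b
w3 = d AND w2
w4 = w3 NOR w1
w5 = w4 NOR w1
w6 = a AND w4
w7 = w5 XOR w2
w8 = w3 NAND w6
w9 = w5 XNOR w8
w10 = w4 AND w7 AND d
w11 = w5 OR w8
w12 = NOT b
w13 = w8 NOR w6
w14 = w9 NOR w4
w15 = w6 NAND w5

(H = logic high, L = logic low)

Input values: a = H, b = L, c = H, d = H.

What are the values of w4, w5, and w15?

w1 = c XNOR b = H XNOR L = L
w2 = d NAND b = H NAND L = H
w3 = d AND w2 = H AND H = H
w4 = w3 NOR w1 = H NOR L = L
w5 = w4 NOR w1 = L NOR L = H
w6 = a AND w4 = H AND L = L
w15 = w6 NAND w5 = L NAND H = H

w4 = L, w5 = H, w15 = H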